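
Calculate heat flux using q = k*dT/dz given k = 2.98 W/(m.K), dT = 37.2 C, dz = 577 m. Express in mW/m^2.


q = k * dT / dz * 1000
= 2.98 * 37.2 / 577 * 1000
= 0.192125 * 1000
= 192.1248 mW/m^2

192.1248


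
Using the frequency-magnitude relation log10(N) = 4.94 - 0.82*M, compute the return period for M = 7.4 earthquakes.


log10(N) = 4.94 - 0.82*7.4 = -1.128
N = 10^-1.128 = 0.074473
T = 1/N = 1/0.074473 = 13.4276 years

13.4276


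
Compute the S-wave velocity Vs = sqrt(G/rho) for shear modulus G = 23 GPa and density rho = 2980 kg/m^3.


Convert G to Pa: G = 23e9 Pa
Compute G/rho = 23e9 / 2980 = 7718120.8054
Vs = sqrt(7718120.8054) = 2778.15 m/s

2778.15


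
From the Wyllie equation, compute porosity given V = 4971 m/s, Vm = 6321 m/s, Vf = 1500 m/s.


1/V - 1/Vm = 1/4971 - 1/6321 = 4.296e-05
1/Vf - 1/Vm = 1/1500 - 1/6321 = 0.00050846
phi = 4.296e-05 / 0.00050846 = 0.0845

0.0845


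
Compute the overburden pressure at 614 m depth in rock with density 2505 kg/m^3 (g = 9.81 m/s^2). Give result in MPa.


P = rho * g * z / 1e6
= 2505 * 9.81 * 614 / 1e6
= 15088466.7 / 1e6
= 15.0885 MPa

15.0885


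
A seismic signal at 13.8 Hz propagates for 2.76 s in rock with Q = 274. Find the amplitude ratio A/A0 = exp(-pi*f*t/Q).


pi*f*t/Q = pi*13.8*2.76/274 = 0.436704
A/A0 = exp(-0.436704) = 0.646162

0.646162


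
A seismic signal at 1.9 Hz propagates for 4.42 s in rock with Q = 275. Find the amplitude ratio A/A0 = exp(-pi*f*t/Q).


pi*f*t/Q = pi*1.9*4.42/275 = 0.095939
A/A0 = exp(-0.095939) = 0.90852

0.90852


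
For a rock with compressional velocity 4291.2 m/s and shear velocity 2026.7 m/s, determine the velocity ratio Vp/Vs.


Vp/Vs = 4291.2 / 2026.7
= 2.1173

2.1173


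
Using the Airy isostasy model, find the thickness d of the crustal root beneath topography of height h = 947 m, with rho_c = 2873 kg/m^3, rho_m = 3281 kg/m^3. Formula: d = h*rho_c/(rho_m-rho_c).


rho_m - rho_c = 3281 - 2873 = 408
d = 947 * 2873 / 408
= 2720731 / 408
= 6668.46 m

6668.46


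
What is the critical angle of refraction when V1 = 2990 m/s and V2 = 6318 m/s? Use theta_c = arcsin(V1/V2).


V1/V2 = 2990/6318 = 0.473251
theta_c = arcsin(0.473251) = 28.2455 degrees

28.2455


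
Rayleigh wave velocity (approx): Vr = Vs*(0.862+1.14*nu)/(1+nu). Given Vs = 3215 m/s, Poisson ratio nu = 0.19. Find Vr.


Numerator factor = 0.862 + 1.14*0.19 = 1.0786
Denominator = 1 + 0.19 = 1.19
Vr = 3215 * 1.0786 / 1.19 = 2914.03 m/s

2914.03


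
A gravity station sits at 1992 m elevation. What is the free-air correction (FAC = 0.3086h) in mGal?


FAC = 0.3086 * h
= 0.3086 * 1992
= 614.7312 mGal

614.7312


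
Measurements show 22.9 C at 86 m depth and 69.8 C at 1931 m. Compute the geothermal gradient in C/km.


dT = 69.8 - 22.9 = 46.9 C
dz = 1931 - 86 = 1845 m
gradient = dT/dz * 1000 = 46.9/1845 * 1000 = 25.4201 C/km

25.4201


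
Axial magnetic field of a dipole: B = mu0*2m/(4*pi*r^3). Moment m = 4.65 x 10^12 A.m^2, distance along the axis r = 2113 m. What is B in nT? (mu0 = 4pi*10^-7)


m = 4.65 x 10^12 = 4650000000000 A.m^2
2m = 9300000000000 A.m^2
r^3 = 2113^3 = 9434056897
B = (4pi*10^-7) * 9300000000000 / (4*pi * 9434056897) * 1e9
= 11686724.671354 / 118551855364.65 * 1e9
= 98579.0111 nT

98579.0111


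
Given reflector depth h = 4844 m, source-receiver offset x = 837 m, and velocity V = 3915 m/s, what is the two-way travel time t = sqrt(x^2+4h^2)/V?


x^2 + 4h^2 = 837^2 + 4*4844^2 = 700569 + 93857344 = 94557913
sqrt(94557913) = 9724.0893
t = 9724.0893 / 3915 = 2.4838 s

2.4838


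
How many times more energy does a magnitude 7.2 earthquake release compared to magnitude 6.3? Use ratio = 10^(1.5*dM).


M2 - M1 = 7.2 - 6.3 = 0.9
1.5 * 0.9 = 1.35
ratio = 10^1.35 = 22.39

22.39


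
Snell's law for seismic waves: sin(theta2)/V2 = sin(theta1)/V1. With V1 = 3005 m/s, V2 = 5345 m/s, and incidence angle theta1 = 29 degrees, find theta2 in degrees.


sin(theta1) = sin(29 deg) = 0.48481
sin(theta2) = V2/V1 * sin(theta1) = 5345/3005 * 0.48481 = 0.862332
theta2 = arcsin(0.862332) = 59.5794 degrees

59.5794


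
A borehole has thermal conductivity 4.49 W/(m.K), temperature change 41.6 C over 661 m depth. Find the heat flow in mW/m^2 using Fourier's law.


q = k * dT / dz * 1000
= 4.49 * 41.6 / 661 * 1000
= 0.282578 * 1000
= 282.5779 mW/m^2

282.5779


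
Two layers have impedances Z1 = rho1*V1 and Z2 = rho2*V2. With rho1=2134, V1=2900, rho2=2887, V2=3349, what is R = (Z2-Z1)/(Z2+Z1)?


Z1 = 2134 * 2900 = 6188600
Z2 = 2887 * 3349 = 9668563
R = (9668563 - 6188600) / (9668563 + 6188600) = 3479963 / 15857163 = 0.2195

0.2195


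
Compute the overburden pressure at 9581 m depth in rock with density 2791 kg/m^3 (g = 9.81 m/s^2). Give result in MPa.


P = rho * g * z / 1e6
= 2791 * 9.81 * 9581 / 1e6
= 262325001.51 / 1e6
= 262.325 MPa

262.325


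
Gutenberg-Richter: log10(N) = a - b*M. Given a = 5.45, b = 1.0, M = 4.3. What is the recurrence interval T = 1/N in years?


log10(N) = 5.45 - 1.0*4.3 = 1.15
N = 10^1.15 = 14.125375
T = 1/N = 1/14.125375 = 0.0708 years

0.0708


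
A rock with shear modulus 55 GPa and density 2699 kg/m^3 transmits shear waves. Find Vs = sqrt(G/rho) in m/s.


Convert G to Pa: G = 55e9 Pa
Compute G/rho = 55e9 / 2699 = 20377917.7473
Vs = sqrt(20377917.7473) = 4514.19 m/s

4514.19


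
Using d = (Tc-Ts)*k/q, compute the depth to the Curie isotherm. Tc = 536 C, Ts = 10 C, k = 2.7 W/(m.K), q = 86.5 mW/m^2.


T_Curie - T_surf = 536 - 10 = 526 C
Convert q to W/m^2: 86.5 mW/m^2 = 0.0865 W/m^2
d = 526 * 2.7 / 0.0865 = 16418.5 m

16418.5


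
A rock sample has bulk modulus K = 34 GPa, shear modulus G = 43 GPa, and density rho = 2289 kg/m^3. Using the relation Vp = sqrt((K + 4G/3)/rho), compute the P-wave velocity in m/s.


First compute the effective modulus:
K + 4G/3 = 34e9 + 4*43e9/3 = 91333333333.33 Pa
Then divide by density:
91333333333.33 / 2289 = 39900975.6808 Pa/(kg/m^3)
Take the square root:
Vp = sqrt(39900975.6808) = 6316.72 m/s

6316.72


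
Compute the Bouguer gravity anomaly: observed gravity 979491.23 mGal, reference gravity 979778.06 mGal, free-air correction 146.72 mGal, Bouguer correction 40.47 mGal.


BA = g_obs - g_ref + FAC - BC
= 979491.23 - 979778.06 + 146.72 - 40.47
= -180.58 mGal

-180.58


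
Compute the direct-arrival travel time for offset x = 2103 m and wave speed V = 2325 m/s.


t = x / V
= 2103 / 2325
= 0.9045 s

0.9045


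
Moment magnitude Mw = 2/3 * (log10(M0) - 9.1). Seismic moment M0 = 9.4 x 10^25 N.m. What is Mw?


log10(M0) = log10(9.4 x 10^25) = 25.9731
Mw = 2/3 * (25.9731 - 9.1)
= 2/3 * 16.8731
= 11.25

11.25


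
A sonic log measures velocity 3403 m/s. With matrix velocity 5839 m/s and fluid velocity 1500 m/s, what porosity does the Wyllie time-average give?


1/V - 1/Vm = 1/3403 - 1/5839 = 0.0001226
1/Vf - 1/Vm = 1/1500 - 1/5839 = 0.0004954
phi = 0.0001226 / 0.0004954 = 0.2475

0.2475


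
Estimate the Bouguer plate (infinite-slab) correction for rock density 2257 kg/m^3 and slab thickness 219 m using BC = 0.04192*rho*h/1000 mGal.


BC = 0.04192 * rho * h / 1000
= 0.04192 * 2257 * 219 / 1000
= 20.7203 mGal

20.7203


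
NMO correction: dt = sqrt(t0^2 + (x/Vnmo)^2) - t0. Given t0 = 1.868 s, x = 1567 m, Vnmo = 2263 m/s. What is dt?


x/Vnmo = 1567/2263 = 0.692444
(x/Vnmo)^2 = 0.479478
t0^2 = 3.489424
sqrt(3.489424 + 0.479478) = 1.99221
dt = 1.99221 - 1.868 = 0.12421

0.12421


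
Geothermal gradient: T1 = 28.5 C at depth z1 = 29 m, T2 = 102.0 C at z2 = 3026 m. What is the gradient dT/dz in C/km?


dT = 102.0 - 28.5 = 73.5 C
dz = 3026 - 29 = 2997 m
gradient = dT/dz * 1000 = 73.5/2997 * 1000 = 24.5245 C/km

24.5245


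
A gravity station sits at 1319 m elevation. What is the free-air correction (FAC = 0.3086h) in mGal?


FAC = 0.3086 * h
= 0.3086 * 1319
= 407.0434 mGal

407.0434


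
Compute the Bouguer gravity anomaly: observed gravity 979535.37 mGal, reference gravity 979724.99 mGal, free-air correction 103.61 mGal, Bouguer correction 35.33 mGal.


BA = g_obs - g_ref + FAC - BC
= 979535.37 - 979724.99 + 103.61 - 35.33
= -121.34 mGal

-121.34


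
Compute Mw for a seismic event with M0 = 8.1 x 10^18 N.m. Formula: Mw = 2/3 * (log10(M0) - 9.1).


log10(M0) = log10(8.1 x 10^18) = 18.9085
Mw = 2/3 * (18.9085 - 9.1)
= 2/3 * 9.8085
= 6.54

6.54


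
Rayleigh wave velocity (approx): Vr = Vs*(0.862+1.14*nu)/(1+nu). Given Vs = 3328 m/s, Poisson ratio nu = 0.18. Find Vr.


Numerator factor = 0.862 + 1.14*0.18 = 1.0672
Denominator = 1 + 0.18 = 1.18
Vr = 3328 * 1.0672 / 1.18 = 3009.87 m/s

3009.87


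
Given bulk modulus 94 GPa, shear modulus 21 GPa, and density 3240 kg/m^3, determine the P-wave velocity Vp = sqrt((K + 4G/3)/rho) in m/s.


First compute the effective modulus:
K + 4G/3 = 94e9 + 4*21e9/3 = 122000000000.0 Pa
Then divide by density:
122000000000.0 / 3240 = 37654320.9877 Pa/(kg/m^3)
Take the square root:
Vp = sqrt(37654320.9877) = 6136.31 m/s

6136.31


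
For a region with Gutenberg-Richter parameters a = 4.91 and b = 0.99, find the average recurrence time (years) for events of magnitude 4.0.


log10(N) = 4.91 - 0.99*4.0 = 0.95
N = 10^0.95 = 8.912509
T = 1/N = 1/8.912509 = 0.1122 years

0.1122


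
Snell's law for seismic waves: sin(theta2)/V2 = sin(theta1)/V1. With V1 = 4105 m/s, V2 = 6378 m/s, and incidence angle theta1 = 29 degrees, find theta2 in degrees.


sin(theta1) = sin(29 deg) = 0.48481
sin(theta2) = V2/V1 * sin(theta1) = 6378/4105 * 0.48481 = 0.753256
theta2 = arcsin(0.753256) = 48.8732 degrees

48.8732


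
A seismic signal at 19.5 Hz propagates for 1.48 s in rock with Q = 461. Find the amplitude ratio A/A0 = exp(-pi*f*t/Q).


pi*f*t/Q = pi*19.5*1.48/461 = 0.196673
A/A0 = exp(-0.196673) = 0.821459

0.821459


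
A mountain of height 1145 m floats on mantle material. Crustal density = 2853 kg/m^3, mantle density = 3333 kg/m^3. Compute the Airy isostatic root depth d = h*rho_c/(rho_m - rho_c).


rho_m - rho_c = 3333 - 2853 = 480
d = 1145 * 2853 / 480
= 3266685 / 480
= 6805.59 m

6805.59


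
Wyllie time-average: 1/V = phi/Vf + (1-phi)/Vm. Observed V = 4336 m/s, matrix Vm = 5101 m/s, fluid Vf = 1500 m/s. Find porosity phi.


1/V - 1/Vm = 1/4336 - 1/5101 = 3.459e-05
1/Vf - 1/Vm = 1/1500 - 1/5101 = 0.00047063
phi = 3.459e-05 / 0.00047063 = 0.0735

0.0735


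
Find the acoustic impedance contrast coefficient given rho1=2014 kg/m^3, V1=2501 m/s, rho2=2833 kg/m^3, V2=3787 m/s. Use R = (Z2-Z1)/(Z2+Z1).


Z1 = 2014 * 2501 = 5037014
Z2 = 2833 * 3787 = 10728571
R = (10728571 - 5037014) / (10728571 + 5037014) = 5691557 / 15765585 = 0.361

0.361


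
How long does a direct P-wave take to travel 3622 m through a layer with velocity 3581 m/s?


t = x / V
= 3622 / 3581
= 1.0114 s

1.0114


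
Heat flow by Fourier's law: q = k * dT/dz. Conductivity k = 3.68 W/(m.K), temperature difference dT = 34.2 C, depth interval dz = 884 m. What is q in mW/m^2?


q = k * dT / dz * 1000
= 3.68 * 34.2 / 884 * 1000
= 0.142371 * 1000
= 142.371 mW/m^2

142.371


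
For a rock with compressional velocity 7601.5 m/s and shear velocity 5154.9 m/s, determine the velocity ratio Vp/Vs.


Vp/Vs = 7601.5 / 5154.9
= 1.4746

1.4746


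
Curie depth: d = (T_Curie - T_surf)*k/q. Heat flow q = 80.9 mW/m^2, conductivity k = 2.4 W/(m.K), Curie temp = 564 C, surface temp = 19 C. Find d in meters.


T_Curie - T_surf = 564 - 19 = 545 C
Convert q to W/m^2: 80.9 mW/m^2 = 0.0809 W/m^2
d = 545 * 2.4 / 0.0809 = 16168.11 m

16168.11


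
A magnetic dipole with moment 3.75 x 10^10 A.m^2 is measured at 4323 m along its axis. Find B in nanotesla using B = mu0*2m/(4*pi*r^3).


m = 3.75 x 10^10 = 37500000000 A.m^2
2m = 75000000000 A.m^2
r^3 = 4323^3 = 80789646267
B = (4pi*10^-7) * 75000000000 / (4*pi * 80789646267) * 1e9
= 94247.779608 / 1015232636794.1 * 1e9
= 92.8337 nT

92.8337


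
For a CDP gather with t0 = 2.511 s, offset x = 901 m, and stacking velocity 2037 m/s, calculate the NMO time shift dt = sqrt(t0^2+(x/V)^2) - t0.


x/Vnmo = 901/2037 = 0.442317
(x/Vnmo)^2 = 0.195644
t0^2 = 6.305121
sqrt(6.305121 + 0.195644) = 2.54966
dt = 2.54966 - 2.511 = 0.03866

0.03866


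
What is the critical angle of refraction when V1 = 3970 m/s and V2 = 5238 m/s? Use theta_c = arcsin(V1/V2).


V1/V2 = 3970/5238 = 0.757923
theta_c = arcsin(0.757923) = 49.2814 degrees

49.2814


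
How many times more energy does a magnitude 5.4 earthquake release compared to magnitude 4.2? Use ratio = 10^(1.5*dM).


M2 - M1 = 5.4 - 4.2 = 1.2
1.5 * 1.2 = 1.8
ratio = 10^1.8 = 63.1

63.1


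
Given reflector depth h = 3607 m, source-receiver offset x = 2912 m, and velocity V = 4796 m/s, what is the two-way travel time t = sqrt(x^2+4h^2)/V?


x^2 + 4h^2 = 2912^2 + 4*3607^2 = 8479744 + 52041796 = 60521540
sqrt(60521540) = 7779.5591
t = 7779.5591 / 4796 = 1.6221 s

1.6221


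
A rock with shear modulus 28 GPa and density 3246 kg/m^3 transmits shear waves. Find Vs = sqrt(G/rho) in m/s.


Convert G to Pa: G = 28e9 Pa
Compute G/rho = 28e9 / 3246 = 8626001.2323
Vs = sqrt(8626001.2323) = 2937.01 m/s

2937.01


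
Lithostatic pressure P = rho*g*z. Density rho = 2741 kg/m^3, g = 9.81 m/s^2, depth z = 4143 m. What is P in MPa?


P = rho * g * z / 1e6
= 2741 * 9.81 * 4143 / 1e6
= 111401997.03 / 1e6
= 111.402 MPa

111.402


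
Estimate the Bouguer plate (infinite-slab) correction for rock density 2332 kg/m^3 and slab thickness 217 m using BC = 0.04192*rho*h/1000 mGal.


BC = 0.04192 * rho * h / 1000
= 0.04192 * 2332 * 217 / 1000
= 21.2134 mGal

21.2134


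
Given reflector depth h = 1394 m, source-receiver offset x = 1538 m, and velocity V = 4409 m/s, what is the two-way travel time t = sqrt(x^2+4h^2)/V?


x^2 + 4h^2 = 1538^2 + 4*1394^2 = 2365444 + 7772944 = 10138388
sqrt(10138388) = 3184.0835
t = 3184.0835 / 4409 = 0.7222 s

0.7222


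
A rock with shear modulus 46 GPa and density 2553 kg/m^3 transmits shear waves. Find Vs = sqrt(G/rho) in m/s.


Convert G to Pa: G = 46e9 Pa
Compute G/rho = 46e9 / 2553 = 18018018.018
Vs = sqrt(18018018.018) = 4244.76 m/s

4244.76


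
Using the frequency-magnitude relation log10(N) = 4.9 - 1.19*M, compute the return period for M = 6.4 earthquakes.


log10(N) = 4.9 - 1.19*6.4 = -2.716
N = 10^-2.716 = 0.001923
T = 1/N = 1/0.001923 = 519.996 years

519.996


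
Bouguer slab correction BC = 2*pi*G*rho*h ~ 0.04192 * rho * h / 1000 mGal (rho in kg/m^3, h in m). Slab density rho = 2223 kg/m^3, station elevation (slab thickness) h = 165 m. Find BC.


BC = 0.04192 * rho * h / 1000
= 0.04192 * 2223 * 165 / 1000
= 15.376 mGal

15.376


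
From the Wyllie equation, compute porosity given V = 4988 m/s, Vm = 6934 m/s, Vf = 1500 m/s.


1/V - 1/Vm = 1/4988 - 1/6934 = 5.626e-05
1/Vf - 1/Vm = 1/1500 - 1/6934 = 0.00052245
phi = 5.626e-05 / 0.00052245 = 0.1077

0.1077


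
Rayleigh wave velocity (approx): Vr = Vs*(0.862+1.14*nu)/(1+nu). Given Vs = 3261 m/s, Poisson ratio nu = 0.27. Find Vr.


Numerator factor = 0.862 + 1.14*0.27 = 1.1698
Denominator = 1 + 0.27 = 1.27
Vr = 3261 * 1.1698 / 1.27 = 3003.71 m/s

3003.71


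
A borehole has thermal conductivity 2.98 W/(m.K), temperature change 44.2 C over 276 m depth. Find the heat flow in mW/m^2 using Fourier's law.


q = k * dT / dz * 1000
= 2.98 * 44.2 / 276 * 1000
= 0.477232 * 1000
= 477.2319 mW/m^2

477.2319


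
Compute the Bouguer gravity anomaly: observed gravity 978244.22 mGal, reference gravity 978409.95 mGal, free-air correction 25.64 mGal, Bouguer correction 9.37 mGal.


BA = g_obs - g_ref + FAC - BC
= 978244.22 - 978409.95 + 25.64 - 9.37
= -149.46 mGal

-149.46


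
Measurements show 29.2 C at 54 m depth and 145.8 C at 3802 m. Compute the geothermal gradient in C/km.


dT = 145.8 - 29.2 = 116.6 C
dz = 3802 - 54 = 3748 m
gradient = dT/dz * 1000 = 116.6/3748 * 1000 = 31.1099 C/km

31.1099


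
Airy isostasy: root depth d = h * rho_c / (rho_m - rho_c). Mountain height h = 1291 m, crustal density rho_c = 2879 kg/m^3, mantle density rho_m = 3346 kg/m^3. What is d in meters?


rho_m - rho_c = 3346 - 2879 = 467
d = 1291 * 2879 / 467
= 3716789 / 467
= 7958.86 m

7958.86


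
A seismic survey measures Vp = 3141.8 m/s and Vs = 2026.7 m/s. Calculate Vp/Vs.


Vp/Vs = 3141.8 / 2026.7
= 1.5502

1.5502


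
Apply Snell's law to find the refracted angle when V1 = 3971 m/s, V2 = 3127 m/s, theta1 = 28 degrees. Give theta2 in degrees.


sin(theta1) = sin(28 deg) = 0.469472
sin(theta2) = V2/V1 * sin(theta1) = 3127/3971 * 0.469472 = 0.36969
theta2 = arcsin(0.36969) = 21.6965 degrees

21.6965


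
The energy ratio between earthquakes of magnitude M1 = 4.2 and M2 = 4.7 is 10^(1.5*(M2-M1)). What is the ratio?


M2 - M1 = 4.7 - 4.2 = 0.5
1.5 * 0.5 = 0.75
ratio = 10^0.75 = 5.62

5.62


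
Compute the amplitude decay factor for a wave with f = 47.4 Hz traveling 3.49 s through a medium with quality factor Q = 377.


pi*f*t/Q = pi*47.4*3.49/377 = 1.378518
A/A0 = exp(-1.378518) = 0.251952

0.251952


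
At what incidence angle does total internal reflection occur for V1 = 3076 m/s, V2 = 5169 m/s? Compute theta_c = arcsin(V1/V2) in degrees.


V1/V2 = 3076/5169 = 0.595086
theta_c = arcsin(0.595086) = 36.5188 degrees

36.5188


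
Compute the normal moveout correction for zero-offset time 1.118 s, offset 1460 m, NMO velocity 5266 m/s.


x/Vnmo = 1460/5266 = 0.27725
(x/Vnmo)^2 = 0.076868
t0^2 = 1.249924
sqrt(1.249924 + 0.076868) = 1.151864
dt = 1.151864 - 1.118 = 0.033864

0.033864


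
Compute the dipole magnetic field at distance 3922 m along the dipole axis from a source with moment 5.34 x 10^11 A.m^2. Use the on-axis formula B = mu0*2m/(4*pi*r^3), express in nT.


m = 5.34 x 10^11 = 534000000000 A.m^2
2m = 1068000000000 A.m^2
r^3 = 3922^3 = 60328533448
B = (4pi*10^-7) * 1068000000000 / (4*pi * 60328533448) * 1e9
= 1342088.381614 / 758110709928.33 * 1e9
= 1770.3066 nT

1770.3066


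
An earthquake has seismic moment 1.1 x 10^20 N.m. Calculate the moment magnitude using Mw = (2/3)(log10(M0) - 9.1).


log10(M0) = log10(1.1 x 10^20) = 20.0414
Mw = 2/3 * (20.0414 - 9.1)
= 2/3 * 10.9414
= 7.29

7.29


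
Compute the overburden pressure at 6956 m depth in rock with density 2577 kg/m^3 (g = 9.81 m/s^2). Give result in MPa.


P = rho * g * z / 1e6
= 2577 * 9.81 * 6956 / 1e6
= 175850253.72 / 1e6
= 175.8503 MPa

175.8503


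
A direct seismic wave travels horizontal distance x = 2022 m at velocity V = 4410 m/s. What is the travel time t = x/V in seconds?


t = x / V
= 2022 / 4410
= 0.4585 s

0.4585


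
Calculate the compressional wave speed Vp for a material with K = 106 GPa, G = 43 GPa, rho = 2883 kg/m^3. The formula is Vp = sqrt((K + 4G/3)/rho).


First compute the effective modulus:
K + 4G/3 = 106e9 + 4*43e9/3 = 163333333333.33 Pa
Then divide by density:
163333333333.33 / 2883 = 56653948.4333 Pa/(kg/m^3)
Take the square root:
Vp = sqrt(56653948.4333) = 7526.88 m/s

7526.88


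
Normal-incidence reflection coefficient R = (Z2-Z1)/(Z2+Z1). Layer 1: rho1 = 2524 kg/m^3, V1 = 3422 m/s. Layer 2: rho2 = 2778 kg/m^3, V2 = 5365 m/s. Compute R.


Z1 = 2524 * 3422 = 8637128
Z2 = 2778 * 5365 = 14903970
R = (14903970 - 8637128) / (14903970 + 8637128) = 6266842 / 23541098 = 0.2662

0.2662


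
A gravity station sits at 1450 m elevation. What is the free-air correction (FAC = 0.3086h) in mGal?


FAC = 0.3086 * h
= 0.3086 * 1450
= 447.47 mGal

447.47


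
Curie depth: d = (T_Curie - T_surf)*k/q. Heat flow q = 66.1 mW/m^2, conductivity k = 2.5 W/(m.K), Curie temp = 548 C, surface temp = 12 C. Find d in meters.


T_Curie - T_surf = 548 - 12 = 536 C
Convert q to W/m^2: 66.1 mW/m^2 = 0.0661 W/m^2
d = 536 * 2.5 / 0.0661 = 20272.31 m

20272.31


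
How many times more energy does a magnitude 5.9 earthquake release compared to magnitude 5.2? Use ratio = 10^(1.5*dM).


M2 - M1 = 5.9 - 5.2 = 0.7
1.5 * 0.7 = 1.05
ratio = 10^1.05 = 11.22

11.22


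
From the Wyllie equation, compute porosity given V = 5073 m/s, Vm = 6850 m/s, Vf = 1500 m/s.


1/V - 1/Vm = 1/5073 - 1/6850 = 5.114e-05
1/Vf - 1/Vm = 1/1500 - 1/6850 = 0.00052068
phi = 5.114e-05 / 0.00052068 = 0.0982

0.0982


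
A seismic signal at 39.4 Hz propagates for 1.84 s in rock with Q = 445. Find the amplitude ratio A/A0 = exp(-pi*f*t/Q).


pi*f*t/Q = pi*39.4*1.84/445 = 0.511804
A/A0 = exp(-0.511804) = 0.599413

0.599413


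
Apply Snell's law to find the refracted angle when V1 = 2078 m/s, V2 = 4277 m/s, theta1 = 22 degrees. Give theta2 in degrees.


sin(theta1) = sin(22 deg) = 0.374607
sin(theta2) = V2/V1 * sin(theta1) = 4277/2078 * 0.374607 = 0.771026
theta2 = arcsin(0.771026) = 50.4461 degrees

50.4461


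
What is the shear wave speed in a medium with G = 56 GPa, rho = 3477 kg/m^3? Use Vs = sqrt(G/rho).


Convert G to Pa: G = 56e9 Pa
Compute G/rho = 56e9 / 3477 = 16105838.3664
Vs = sqrt(16105838.3664) = 4013.21 m/s

4013.21


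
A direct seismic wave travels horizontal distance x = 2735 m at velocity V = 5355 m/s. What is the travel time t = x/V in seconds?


t = x / V
= 2735 / 5355
= 0.5107 s

0.5107


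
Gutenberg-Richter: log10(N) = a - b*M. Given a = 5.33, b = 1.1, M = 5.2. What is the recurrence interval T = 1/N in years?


log10(N) = 5.33 - 1.1*5.2 = -0.39
N = 10^-0.39 = 0.40738
T = 1/N = 1/0.40738 = 2.4547 years

2.4547


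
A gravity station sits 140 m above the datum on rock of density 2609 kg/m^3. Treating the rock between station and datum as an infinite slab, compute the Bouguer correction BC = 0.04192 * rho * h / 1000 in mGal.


BC = 0.04192 * rho * h / 1000
= 0.04192 * 2609 * 140 / 1000
= 15.3117 mGal

15.3117


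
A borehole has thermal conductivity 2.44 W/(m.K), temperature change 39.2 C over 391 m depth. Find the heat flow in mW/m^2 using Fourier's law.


q = k * dT / dz * 1000
= 2.44 * 39.2 / 391 * 1000
= 0.244624 * 1000
= 244.624 mW/m^2

244.624


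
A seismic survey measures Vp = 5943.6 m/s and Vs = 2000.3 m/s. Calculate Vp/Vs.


Vp/Vs = 5943.6 / 2000.3
= 2.9714

2.9714


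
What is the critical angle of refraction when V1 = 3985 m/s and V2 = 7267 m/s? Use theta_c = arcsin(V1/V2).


V1/V2 = 3985/7267 = 0.548369
theta_c = arcsin(0.548369) = 33.2552 degrees

33.2552


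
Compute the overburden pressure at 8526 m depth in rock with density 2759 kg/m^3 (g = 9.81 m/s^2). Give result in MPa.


P = rho * g * z / 1e6
= 2759 * 9.81 * 8526 / 1e6
= 230762925.54 / 1e6
= 230.7629 MPa

230.7629


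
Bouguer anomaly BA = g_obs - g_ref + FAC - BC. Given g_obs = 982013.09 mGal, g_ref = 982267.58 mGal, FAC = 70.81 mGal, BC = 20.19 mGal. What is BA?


BA = g_obs - g_ref + FAC - BC
= 982013.09 - 982267.58 + 70.81 - 20.19
= -203.87 mGal

-203.87


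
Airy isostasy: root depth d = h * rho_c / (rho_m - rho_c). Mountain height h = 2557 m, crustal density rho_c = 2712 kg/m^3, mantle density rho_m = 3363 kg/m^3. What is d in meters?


rho_m - rho_c = 3363 - 2712 = 651
d = 2557 * 2712 / 651
= 6934584 / 651
= 10652.2 m

10652.2


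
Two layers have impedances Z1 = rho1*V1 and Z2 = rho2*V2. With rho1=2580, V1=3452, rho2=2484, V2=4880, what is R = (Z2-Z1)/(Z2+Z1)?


Z1 = 2580 * 3452 = 8906160
Z2 = 2484 * 4880 = 12121920
R = (12121920 - 8906160) / (12121920 + 8906160) = 3215760 / 21028080 = 0.1529

0.1529


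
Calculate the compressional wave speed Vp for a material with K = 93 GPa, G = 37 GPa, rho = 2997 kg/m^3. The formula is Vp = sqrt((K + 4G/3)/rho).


First compute the effective modulus:
K + 4G/3 = 93e9 + 4*37e9/3 = 142333333333.33 Pa
Then divide by density:
142333333333.33 / 2997 = 47491936.3808 Pa/(kg/m^3)
Take the square root:
Vp = sqrt(47491936.3808) = 6891.44 m/s

6891.44


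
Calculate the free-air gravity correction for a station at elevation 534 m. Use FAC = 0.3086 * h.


FAC = 0.3086 * h
= 0.3086 * 534
= 164.7924 mGal

164.7924


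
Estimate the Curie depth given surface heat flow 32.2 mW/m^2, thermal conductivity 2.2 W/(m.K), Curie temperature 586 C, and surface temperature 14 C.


T_Curie - T_surf = 586 - 14 = 572 C
Convert q to W/m^2: 32.2 mW/m^2 = 0.0322 W/m^2
d = 572 * 2.2 / 0.0322 = 39080.75 m

39080.75


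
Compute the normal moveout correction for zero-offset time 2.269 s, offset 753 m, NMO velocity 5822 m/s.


x/Vnmo = 753/5822 = 0.129337
(x/Vnmo)^2 = 0.016728
t0^2 = 5.148361
sqrt(5.148361 + 0.016728) = 2.272683
dt = 2.272683 - 2.269 = 0.003683

0.003683


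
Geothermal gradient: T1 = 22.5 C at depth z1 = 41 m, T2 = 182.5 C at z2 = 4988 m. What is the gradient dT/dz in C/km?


dT = 182.5 - 22.5 = 160.0 C
dz = 4988 - 41 = 4947 m
gradient = dT/dz * 1000 = 160.0/4947 * 1000 = 32.3428 C/km

32.3428


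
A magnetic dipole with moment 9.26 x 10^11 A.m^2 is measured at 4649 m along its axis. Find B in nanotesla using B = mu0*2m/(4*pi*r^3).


m = 9.26 x 10^11 = 926000000000 A.m^2
2m = 1852000000000 A.m^2
r^3 = 4649^3 = 100479771449
B = (4pi*10^-7) * 1852000000000 / (4*pi * 100479771449) * 1e9
= 2327291.837779 / 1262666047274.24 * 1e9
= 1843.1571 nT

1843.1571


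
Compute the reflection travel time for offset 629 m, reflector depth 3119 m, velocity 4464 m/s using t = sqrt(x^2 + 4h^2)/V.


x^2 + 4h^2 = 629^2 + 4*3119^2 = 395641 + 38912644 = 39308285
sqrt(39308285) = 6269.632
t = 6269.632 / 4464 = 1.4045 s

1.4045


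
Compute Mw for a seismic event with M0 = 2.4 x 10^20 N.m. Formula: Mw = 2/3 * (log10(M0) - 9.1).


log10(M0) = log10(2.4 x 10^20) = 20.3802
Mw = 2/3 * (20.3802 - 9.1)
= 2/3 * 11.2802
= 7.52

7.52


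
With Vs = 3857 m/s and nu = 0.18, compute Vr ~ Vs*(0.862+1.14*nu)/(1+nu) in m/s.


Numerator factor = 0.862 + 1.14*0.18 = 1.0672
Denominator = 1 + 0.18 = 1.18
Vr = 3857 * 1.0672 / 1.18 = 3488.3 m/s

3488.3


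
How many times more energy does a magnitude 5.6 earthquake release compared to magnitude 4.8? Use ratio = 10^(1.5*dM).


M2 - M1 = 5.6 - 4.8 = 0.8
1.5 * 0.8 = 1.2
ratio = 10^1.2 = 15.85

15.85


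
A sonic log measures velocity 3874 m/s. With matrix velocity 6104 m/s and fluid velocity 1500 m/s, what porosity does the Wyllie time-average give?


1/V - 1/Vm = 1/3874 - 1/6104 = 9.43e-05
1/Vf - 1/Vm = 1/1500 - 1/6104 = 0.00050284
phi = 9.43e-05 / 0.00050284 = 0.1875

0.1875


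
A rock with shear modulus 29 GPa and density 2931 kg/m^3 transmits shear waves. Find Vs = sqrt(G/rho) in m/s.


Convert G to Pa: G = 29e9 Pa
Compute G/rho = 29e9 / 2931 = 9894234.0498
Vs = sqrt(9894234.0498) = 3145.51 m/s

3145.51


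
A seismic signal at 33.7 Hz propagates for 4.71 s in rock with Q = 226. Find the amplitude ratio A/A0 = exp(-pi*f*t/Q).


pi*f*t/Q = pi*33.7*4.71/226 = 2.206441
A/A0 = exp(-2.206441) = 0.110092

0.110092


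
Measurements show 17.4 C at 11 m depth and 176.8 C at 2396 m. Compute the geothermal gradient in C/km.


dT = 176.8 - 17.4 = 159.4 C
dz = 2396 - 11 = 2385 m
gradient = dT/dz * 1000 = 159.4/2385 * 1000 = 66.8344 C/km

66.8344


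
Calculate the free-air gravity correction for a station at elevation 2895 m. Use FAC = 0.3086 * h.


FAC = 0.3086 * h
= 0.3086 * 2895
= 893.397 mGal

893.397


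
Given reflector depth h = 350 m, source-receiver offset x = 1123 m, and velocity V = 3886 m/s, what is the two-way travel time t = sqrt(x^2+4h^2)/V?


x^2 + 4h^2 = 1123^2 + 4*350^2 = 1261129 + 490000 = 1751129
sqrt(1751129) = 1323.3023
t = 1323.3023 / 3886 = 0.3405 s

0.3405


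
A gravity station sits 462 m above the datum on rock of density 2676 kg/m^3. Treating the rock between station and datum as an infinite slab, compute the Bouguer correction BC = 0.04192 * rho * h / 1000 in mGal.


BC = 0.04192 * rho * h / 1000
= 0.04192 * 2676 * 462 / 1000
= 51.8262 mGal

51.8262


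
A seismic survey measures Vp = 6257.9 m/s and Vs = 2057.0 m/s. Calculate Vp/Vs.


Vp/Vs = 6257.9 / 2057.0
= 3.0422

3.0422


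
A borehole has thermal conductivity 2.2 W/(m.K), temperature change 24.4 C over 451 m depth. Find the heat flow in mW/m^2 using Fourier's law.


q = k * dT / dz * 1000
= 2.2 * 24.4 / 451 * 1000
= 0.119024 * 1000
= 119.0244 mW/m^2

119.0244


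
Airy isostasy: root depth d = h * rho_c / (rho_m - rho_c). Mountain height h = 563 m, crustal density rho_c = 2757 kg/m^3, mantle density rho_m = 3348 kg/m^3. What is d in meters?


rho_m - rho_c = 3348 - 2757 = 591
d = 563 * 2757 / 591
= 1552191 / 591
= 2626.38 m

2626.38


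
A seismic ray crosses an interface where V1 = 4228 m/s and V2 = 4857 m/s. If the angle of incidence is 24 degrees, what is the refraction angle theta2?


sin(theta1) = sin(24 deg) = 0.406737
sin(theta2) = V2/V1 * sin(theta1) = 4857/4228 * 0.406737 = 0.467247
theta2 = arcsin(0.467247) = 27.8557 degrees

27.8557


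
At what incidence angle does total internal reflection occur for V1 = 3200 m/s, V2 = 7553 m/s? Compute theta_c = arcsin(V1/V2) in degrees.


V1/V2 = 3200/7553 = 0.423673
theta_c = arcsin(0.423673) = 25.0667 degrees

25.0667


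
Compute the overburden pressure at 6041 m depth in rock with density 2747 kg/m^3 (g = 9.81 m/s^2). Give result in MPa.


P = rho * g * z / 1e6
= 2747 * 9.81 * 6041 / 1e6
= 162793290.87 / 1e6
= 162.7933 MPa

162.7933


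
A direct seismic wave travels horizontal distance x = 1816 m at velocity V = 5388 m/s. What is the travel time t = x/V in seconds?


t = x / V
= 1816 / 5388
= 0.337 s

0.337


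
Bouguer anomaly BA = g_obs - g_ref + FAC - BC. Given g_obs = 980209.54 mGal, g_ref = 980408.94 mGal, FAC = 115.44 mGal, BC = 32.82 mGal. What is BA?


BA = g_obs - g_ref + FAC - BC
= 980209.54 - 980408.94 + 115.44 - 32.82
= -116.78 mGal

-116.78


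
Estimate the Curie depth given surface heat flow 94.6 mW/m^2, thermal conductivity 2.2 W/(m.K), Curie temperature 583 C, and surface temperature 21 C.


T_Curie - T_surf = 583 - 21 = 562 C
Convert q to W/m^2: 94.6 mW/m^2 = 0.0946 W/m^2
d = 562 * 2.2 / 0.0946 = 13069.77 m

13069.77


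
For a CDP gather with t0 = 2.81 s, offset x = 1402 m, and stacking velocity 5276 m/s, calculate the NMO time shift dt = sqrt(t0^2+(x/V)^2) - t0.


x/Vnmo = 1402/5276 = 0.265732
(x/Vnmo)^2 = 0.070613
t0^2 = 7.8961
sqrt(7.8961 + 0.070613) = 2.822537
dt = 2.822537 - 2.81 = 0.012537

0.012537


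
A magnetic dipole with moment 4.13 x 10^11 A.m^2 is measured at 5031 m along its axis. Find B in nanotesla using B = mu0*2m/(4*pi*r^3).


m = 4.13 x 10^11 = 413000000000 A.m^2
2m = 826000000000 A.m^2
r^3 = 5031^3 = 127339444791
B = (4pi*10^-7) * 826000000000 / (4*pi * 127339444791) * 1e9
= 1037982.212746 / 1600194657070.43 * 1e9
= 648.66 nT

648.66


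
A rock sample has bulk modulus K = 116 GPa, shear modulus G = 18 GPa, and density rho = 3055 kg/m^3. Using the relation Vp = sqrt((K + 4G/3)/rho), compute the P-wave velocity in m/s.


First compute the effective modulus:
K + 4G/3 = 116e9 + 4*18e9/3 = 140000000000.0 Pa
Then divide by density:
140000000000.0 / 3055 = 45826513.9116 Pa/(kg/m^3)
Take the square root:
Vp = sqrt(45826513.9116) = 6769.53 m/s

6769.53


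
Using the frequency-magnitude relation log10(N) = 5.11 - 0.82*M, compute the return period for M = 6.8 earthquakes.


log10(N) = 5.11 - 0.82*6.8 = -0.466
N = 10^-0.466 = 0.341979
T = 1/N = 1/0.341979 = 2.9242 years

2.9242


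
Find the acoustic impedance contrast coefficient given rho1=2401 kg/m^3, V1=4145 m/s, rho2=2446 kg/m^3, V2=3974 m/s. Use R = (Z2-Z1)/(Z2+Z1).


Z1 = 2401 * 4145 = 9952145
Z2 = 2446 * 3974 = 9720404
R = (9720404 - 9952145) / (9720404 + 9952145) = -231741 / 19672549 = -0.0118

-0.0118


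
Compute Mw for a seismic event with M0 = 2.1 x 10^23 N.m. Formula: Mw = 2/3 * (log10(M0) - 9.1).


log10(M0) = log10(2.1 x 10^23) = 23.3222
Mw = 2/3 * (23.3222 - 9.1)
= 2/3 * 14.2222
= 9.48

9.48


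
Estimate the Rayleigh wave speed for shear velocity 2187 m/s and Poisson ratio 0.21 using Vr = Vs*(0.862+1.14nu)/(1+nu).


Numerator factor = 0.862 + 1.14*0.21 = 1.1014
Denominator = 1 + 0.21 = 1.21
Vr = 2187 * 1.1014 / 1.21 = 1990.71 m/s

1990.71


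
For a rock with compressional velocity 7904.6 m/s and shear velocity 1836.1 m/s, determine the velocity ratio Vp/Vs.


Vp/Vs = 7904.6 / 1836.1
= 4.3051

4.3051


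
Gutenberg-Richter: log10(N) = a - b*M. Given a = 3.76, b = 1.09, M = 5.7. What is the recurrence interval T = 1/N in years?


log10(N) = 3.76 - 1.09*5.7 = -2.453
N = 10^-2.453 = 0.003524
T = 1/N = 1/0.003524 = 283.7919 years

283.7919


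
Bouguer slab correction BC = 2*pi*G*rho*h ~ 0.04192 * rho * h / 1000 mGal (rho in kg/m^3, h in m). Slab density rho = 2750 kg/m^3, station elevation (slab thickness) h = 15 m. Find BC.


BC = 0.04192 * rho * h / 1000
= 0.04192 * 2750 * 15 / 1000
= 1.7292 mGal

1.7292


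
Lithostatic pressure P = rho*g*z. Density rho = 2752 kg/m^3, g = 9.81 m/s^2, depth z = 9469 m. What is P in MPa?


P = rho * g * z / 1e6
= 2752 * 9.81 * 9469 / 1e6
= 255635729.28 / 1e6
= 255.6357 MPa

255.6357


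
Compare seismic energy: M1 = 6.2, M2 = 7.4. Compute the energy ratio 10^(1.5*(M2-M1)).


M2 - M1 = 7.4 - 6.2 = 1.2
1.5 * 1.2 = 1.8
ratio = 10^1.8 = 63.1

63.1


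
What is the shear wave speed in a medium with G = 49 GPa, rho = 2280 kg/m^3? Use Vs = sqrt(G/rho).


Convert G to Pa: G = 49e9 Pa
Compute G/rho = 49e9 / 2280 = 21491228.0702
Vs = sqrt(21491228.0702) = 4635.86 m/s

4635.86


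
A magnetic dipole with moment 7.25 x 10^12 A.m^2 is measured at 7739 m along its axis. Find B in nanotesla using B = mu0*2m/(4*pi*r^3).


m = 7.25 x 10^12 = 7250000000000 A.m^2
2m = 14500000000000 A.m^2
r^3 = 7739^3 = 463505124419
B = (4pi*10^-7) * 14500000000000 / (4*pi * 463505124419) * 1e9
= 18221237.390821 / 5824577175103.81 * 1e9
= 3128.3365 nT

3128.3365


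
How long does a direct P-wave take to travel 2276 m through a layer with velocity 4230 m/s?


t = x / V
= 2276 / 4230
= 0.5381 s

0.5381


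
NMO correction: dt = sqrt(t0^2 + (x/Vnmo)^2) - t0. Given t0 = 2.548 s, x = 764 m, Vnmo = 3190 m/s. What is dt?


x/Vnmo = 764/3190 = 0.239498
(x/Vnmo)^2 = 0.057359
t0^2 = 6.492304
sqrt(6.492304 + 0.057359) = 2.559231
dt = 2.559231 - 2.548 = 0.011231

0.011231


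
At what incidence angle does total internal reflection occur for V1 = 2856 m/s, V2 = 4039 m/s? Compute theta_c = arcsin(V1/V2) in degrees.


V1/V2 = 2856/4039 = 0.707106
theta_c = arcsin(0.707106) = 44.9999 degrees

44.9999


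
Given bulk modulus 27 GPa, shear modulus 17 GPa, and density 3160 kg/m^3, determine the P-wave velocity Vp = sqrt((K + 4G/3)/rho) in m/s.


First compute the effective modulus:
K + 4G/3 = 27e9 + 4*17e9/3 = 49666666666.67 Pa
Then divide by density:
49666666666.67 / 3160 = 15717299.5781 Pa/(kg/m^3)
Take the square root:
Vp = sqrt(15717299.5781) = 3964.5 m/s

3964.5


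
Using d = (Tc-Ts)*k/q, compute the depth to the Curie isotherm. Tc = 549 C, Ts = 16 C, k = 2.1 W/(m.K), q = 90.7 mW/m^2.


T_Curie - T_surf = 549 - 16 = 533 C
Convert q to W/m^2: 90.7 mW/m^2 = 0.0907 W/m^2
d = 533 * 2.1 / 0.0907 = 12340.68 m

12340.68


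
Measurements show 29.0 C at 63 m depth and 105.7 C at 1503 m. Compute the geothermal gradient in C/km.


dT = 105.7 - 29.0 = 76.7 C
dz = 1503 - 63 = 1440 m
gradient = dT/dz * 1000 = 76.7/1440 * 1000 = 53.2639 C/km

53.2639


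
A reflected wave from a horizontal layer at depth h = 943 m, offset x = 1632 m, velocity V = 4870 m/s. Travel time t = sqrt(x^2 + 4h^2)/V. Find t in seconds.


x^2 + 4h^2 = 1632^2 + 4*943^2 = 2663424 + 3556996 = 6220420
sqrt(6220420) = 2494.077
t = 2494.077 / 4870 = 0.5121 s

0.5121


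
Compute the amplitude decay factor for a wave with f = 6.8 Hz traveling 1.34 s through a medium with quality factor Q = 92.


pi*f*t/Q = pi*6.8*1.34/92 = 0.311154
A/A0 = exp(-0.311154) = 0.732601

0.732601


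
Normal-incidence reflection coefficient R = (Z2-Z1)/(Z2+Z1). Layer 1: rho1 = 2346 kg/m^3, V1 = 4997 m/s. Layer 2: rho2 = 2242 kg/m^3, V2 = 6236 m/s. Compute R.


Z1 = 2346 * 4997 = 11722962
Z2 = 2242 * 6236 = 13981112
R = (13981112 - 11722962) / (13981112 + 11722962) = 2258150 / 25704074 = 0.0879

0.0879


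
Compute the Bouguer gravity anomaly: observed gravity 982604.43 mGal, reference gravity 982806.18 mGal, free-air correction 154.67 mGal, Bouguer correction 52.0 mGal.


BA = g_obs - g_ref + FAC - BC
= 982604.43 - 982806.18 + 154.67 - 52.0
= -99.08 mGal

-99.08


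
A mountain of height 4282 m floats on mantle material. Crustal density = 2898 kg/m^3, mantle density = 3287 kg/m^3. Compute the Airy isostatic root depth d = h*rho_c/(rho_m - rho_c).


rho_m - rho_c = 3287 - 2898 = 389
d = 4282 * 2898 / 389
= 12409236 / 389
= 31900.35 m

31900.35


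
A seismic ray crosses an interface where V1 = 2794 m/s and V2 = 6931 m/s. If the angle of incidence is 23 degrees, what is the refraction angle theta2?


sin(theta1) = sin(23 deg) = 0.390731
sin(theta2) = V2/V1 * sin(theta1) = 6931/2794 * 0.390731 = 0.969276
theta2 = arcsin(0.969276) = 75.7605 degrees

75.7605


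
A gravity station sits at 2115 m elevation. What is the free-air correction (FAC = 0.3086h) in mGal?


FAC = 0.3086 * h
= 0.3086 * 2115
= 652.689 mGal

652.689


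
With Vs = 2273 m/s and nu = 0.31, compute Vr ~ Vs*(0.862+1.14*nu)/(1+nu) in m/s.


Numerator factor = 0.862 + 1.14*0.31 = 1.2154
Denominator = 1 + 0.31 = 1.31
Vr = 2273 * 1.2154 / 1.31 = 2108.86 m/s

2108.86


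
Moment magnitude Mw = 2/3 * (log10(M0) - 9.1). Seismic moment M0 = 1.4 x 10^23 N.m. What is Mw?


log10(M0) = log10(1.4 x 10^23) = 23.1461
Mw = 2/3 * (23.1461 - 9.1)
= 2/3 * 14.0461
= 9.36

9.36


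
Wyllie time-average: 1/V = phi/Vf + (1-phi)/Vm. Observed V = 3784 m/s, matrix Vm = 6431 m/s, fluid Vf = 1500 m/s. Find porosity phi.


1/V - 1/Vm = 1/3784 - 1/6431 = 0.00010877
1/Vf - 1/Vm = 1/1500 - 1/6431 = 0.00051117
phi = 0.00010877 / 0.00051117 = 0.2128

0.2128


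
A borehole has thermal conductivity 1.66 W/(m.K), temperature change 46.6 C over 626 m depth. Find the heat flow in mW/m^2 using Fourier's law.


q = k * dT / dz * 1000
= 1.66 * 46.6 / 626 * 1000
= 0.123572 * 1000
= 123.5719 mW/m^2

123.5719


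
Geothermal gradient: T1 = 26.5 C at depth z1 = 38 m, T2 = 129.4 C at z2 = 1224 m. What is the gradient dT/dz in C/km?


dT = 129.4 - 26.5 = 102.9 C
dz = 1224 - 38 = 1186 m
gradient = dT/dz * 1000 = 102.9/1186 * 1000 = 86.7622 C/km

86.7622


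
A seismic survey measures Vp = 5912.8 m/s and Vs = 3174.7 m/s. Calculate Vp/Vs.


Vp/Vs = 5912.8 / 3174.7
= 1.8625

1.8625


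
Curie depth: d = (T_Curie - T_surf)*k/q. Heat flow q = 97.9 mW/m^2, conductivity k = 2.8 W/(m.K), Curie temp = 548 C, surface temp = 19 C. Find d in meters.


T_Curie - T_surf = 548 - 19 = 529 C
Convert q to W/m^2: 97.9 mW/m^2 = 0.0979 W/m^2
d = 529 * 2.8 / 0.0979 = 15129.72 m

15129.72


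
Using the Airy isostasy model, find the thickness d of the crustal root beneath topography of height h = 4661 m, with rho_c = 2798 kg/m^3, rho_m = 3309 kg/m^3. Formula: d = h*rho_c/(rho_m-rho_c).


rho_m - rho_c = 3309 - 2798 = 511
d = 4661 * 2798 / 511
= 13041478 / 511
= 25521.48 m

25521.48


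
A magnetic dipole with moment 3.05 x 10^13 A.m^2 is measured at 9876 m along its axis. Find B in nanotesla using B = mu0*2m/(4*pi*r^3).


m = 3.05 x 10^13 = 30500000000000 A.m^2
2m = 61000000000000 A.m^2
r^3 = 9876^3 = 963259373376
B = (4pi*10^-7) * 61000000000000 / (4*pi * 963259373376) * 1e9
= 76654860.747591 / 12104674283598.2 * 1e9
= 6332.6661 nT

6332.6661


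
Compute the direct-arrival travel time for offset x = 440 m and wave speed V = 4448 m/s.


t = x / V
= 440 / 4448
= 0.0989 s

0.0989


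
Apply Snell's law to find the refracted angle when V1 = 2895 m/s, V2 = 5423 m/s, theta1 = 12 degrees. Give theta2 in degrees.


sin(theta1) = sin(12 deg) = 0.207912
sin(theta2) = V2/V1 * sin(theta1) = 5423/2895 * 0.207912 = 0.389466
theta2 = arcsin(0.389466) = 22.9213 degrees

22.9213
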